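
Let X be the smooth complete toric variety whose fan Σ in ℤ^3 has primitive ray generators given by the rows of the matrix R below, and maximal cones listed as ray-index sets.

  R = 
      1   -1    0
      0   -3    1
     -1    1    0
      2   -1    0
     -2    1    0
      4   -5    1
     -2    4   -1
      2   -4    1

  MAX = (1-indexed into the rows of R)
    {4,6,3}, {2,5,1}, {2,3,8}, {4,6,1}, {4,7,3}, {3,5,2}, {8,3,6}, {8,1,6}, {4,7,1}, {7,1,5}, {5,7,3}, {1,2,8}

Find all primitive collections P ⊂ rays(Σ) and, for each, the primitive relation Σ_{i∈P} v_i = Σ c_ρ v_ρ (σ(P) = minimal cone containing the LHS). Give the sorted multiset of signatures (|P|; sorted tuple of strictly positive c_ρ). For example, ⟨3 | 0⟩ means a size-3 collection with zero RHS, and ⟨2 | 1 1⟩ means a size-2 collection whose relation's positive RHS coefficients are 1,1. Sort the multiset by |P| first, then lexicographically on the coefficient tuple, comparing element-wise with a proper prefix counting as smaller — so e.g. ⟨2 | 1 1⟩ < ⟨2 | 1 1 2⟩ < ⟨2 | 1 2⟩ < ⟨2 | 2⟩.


Primitive collections (10):

  P={1,3}:  v_{1} + v_{3} = 0  ⇒ sig = ⟨2 | 0⟩
  P={4,5}:  v_{4} + v_{5} = 0  ⇒ sig = ⟨2 | 0⟩
  P={7,8}:  v_{7} + v_{8} = 0  ⇒ sig = ⟨2 | 0⟩
  P={2,4}:  v_{2} + v_{4} = v_{8}  ⇒ sig = ⟨2 | 1⟩
  P={2,7}:  v_{2} + v_{7} = v_{5}  ⇒ sig = ⟨2 | 1⟩
  P={4,8}:  v_{4} + v_{8} = v_{6}  ⇒ sig = ⟨2 | 1⟩
  P={5,6}:  v_{5} + v_{6} = v_{8}  ⇒ sig = ⟨2 | 1⟩
  P={5,8}:  v_{5} + v_{8} = v_{2}  ⇒ sig = ⟨2 | 1⟩
  P={6,7}:  v_{6} + v_{7} = v_{4}  ⇒ sig = ⟨2 | 1⟩
  P={2,6}:  v_{2} + v_{6} = 2·v_{8}  ⇒ sig = ⟨2 | 2⟩

so the primitive-relation signature multiset is
    |P|=2: 10 collections, coeffs (), (), (), (1), (1), (1), (1), (1), (1), (2)


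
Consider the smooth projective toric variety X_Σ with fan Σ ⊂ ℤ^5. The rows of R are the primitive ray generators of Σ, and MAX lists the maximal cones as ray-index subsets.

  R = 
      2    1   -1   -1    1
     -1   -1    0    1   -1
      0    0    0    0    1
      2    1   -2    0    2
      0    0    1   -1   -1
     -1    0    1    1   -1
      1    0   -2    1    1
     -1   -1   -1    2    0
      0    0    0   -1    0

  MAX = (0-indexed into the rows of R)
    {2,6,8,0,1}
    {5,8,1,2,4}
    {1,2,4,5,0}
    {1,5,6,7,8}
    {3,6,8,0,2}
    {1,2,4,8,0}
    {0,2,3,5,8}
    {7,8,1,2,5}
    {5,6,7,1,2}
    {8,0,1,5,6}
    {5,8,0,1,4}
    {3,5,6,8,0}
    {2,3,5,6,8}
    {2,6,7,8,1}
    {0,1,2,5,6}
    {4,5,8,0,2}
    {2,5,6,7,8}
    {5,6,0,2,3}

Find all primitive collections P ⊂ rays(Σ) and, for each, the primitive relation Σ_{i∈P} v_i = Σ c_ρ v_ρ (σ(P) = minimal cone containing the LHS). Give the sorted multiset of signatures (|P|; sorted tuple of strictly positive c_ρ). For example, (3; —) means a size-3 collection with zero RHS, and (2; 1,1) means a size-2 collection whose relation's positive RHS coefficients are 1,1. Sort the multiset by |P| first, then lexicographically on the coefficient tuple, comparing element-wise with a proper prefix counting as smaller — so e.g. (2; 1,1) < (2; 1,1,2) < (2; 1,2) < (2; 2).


The 9 primitive collections of Σ (r=9, n=5):

  P={0,7}:  v_{0} + v_{7} = v_{6} ; sig = (2; 1)
  P={1,3}:  v_{1} + v_{3} = v_{6} ; sig = (2; 1)
  P={3,4}:  v_{3} + v_{4} = v_{0} ; sig = (2; 1)
  P={4,7}:  v_{4} + v_{7} = v_{1} ; sig = (2; 1)
  P={4,6}:  v_{4} + v_{6} = v_{0} + v_{1} ; sig = (2; 1,1)
  P={3,7}:  v_{3} + v_{7} = v_{2} + v_{5} + 2·v_{6} + v_{8} ; sig = (2; 1,1,1,2)
  P={0,1,2,5,8}:  v_{0} + v_{1} + v_{2} + v_{5} + v_{8} = 0 ; sig = (5; —)
  P={0,2,5,6,8}:  v_{0} + v_{2} + v_{5} + v_{6} + v_{8} = v_{3} ; sig = (5; 1)
  P={1,2,5,6,8}:  v_{1} + v_{2} + v_{5} + v_{6} + v_{8} = v_{7} ; sig = (5; 1)

Signatures (|P|; sorted positive RHS coefficients), sorted:
    (2; 1)
    (2; 1)
    (2; 1)
    (2; 1)
    (2; 1,1)
    (2; 1,1,1,2)
    (5; —)
    (5; 1)
    (5; 1)


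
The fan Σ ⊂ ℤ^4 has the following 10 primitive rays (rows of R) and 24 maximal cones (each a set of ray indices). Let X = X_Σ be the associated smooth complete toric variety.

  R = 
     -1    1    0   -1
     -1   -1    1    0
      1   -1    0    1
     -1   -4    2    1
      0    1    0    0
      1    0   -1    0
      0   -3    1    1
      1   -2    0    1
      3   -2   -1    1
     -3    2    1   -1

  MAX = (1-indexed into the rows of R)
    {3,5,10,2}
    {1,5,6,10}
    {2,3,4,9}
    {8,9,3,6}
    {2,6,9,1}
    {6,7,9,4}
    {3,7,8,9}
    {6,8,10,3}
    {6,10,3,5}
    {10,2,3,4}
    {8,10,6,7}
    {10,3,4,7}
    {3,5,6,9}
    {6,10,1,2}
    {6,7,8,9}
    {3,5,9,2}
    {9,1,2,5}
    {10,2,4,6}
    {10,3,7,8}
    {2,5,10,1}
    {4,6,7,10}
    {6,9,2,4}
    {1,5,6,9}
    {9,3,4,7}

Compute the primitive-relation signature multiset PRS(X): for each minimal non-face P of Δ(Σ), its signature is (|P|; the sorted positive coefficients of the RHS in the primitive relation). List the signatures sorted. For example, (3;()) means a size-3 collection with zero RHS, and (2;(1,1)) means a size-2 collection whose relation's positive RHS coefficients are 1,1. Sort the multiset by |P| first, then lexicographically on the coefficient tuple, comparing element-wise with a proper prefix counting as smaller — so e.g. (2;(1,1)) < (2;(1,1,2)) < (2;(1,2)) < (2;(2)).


15 minimal non-faces of Δ(Σ) (on 10 rays):

  P={1,3}:  v_{1} + v_{3} = 0  ⟹  sig = (2;())
  P={9,10}:  v_{9} + v_{10} = 0  ⟹  sig = (2;())
  P={2,7}:  v_{2} + v_{7} = v_{4}  ⟹  sig = (2;(1))
  P={2,8}:  v_{2} + v_{8} = v_{7}  ⟹  sig = (2;(1))
  P={5,8}:  v_{5} + v_{8} = v_{3}  ⟹  sig = (2;(1))
  P={1,8}:  v_{1} + v_{8} = v_{2} + v_{6}  ⟹  sig = (2;(1,1))
  P={5,7}:  v_{5} + v_{7} = v_{2} + v_{3}  ⟹  sig = (2;(1,1))
  P={1,7}:  v_{1} + v_{7} = 2·v_{2} + v_{6}  ⟹  sig = (2;(1,2))
  P={4,5}:  v_{4} + v_{5} = 2·v_{2} + v_{3}  ⟹  sig = (2;(1,2))
  P={1,4}:  v_{1} + v_{4} = 3·v_{2} + v_{6}  ⟹  sig = (2;(1,3))
  P={4,8}:  v_{4} + v_{8} = 2·v_{7}  ⟹  sig = (2;(2))
  P={2,5,6}:  v_{2} + v_{5} + v_{6} = 0  ⟹  sig = (3;())
  P={2,3,6}:  v_{2} + v_{3} + v_{6} = v_{8}  ⟹  sig = (3;(1))
  P={3,4,6}:  v_{3} + v_{4} + v_{6} = v_{7} + v_{8}  ⟹  sig = (3;(1,1))
  P={3,6,7}:  v_{3} + v_{6} + v_{7} = 2·v_{8}  ⟹  sig = (3;(2))

Hence PRS(X_Σ) =
    (2;())
    (2;())
    (2;(1))
    (2;(1))
    (2;(1))
    (2;(1,1))
    (2;(1,1))
    (2;(1,2))
    (2;(1,2))
    (2;(1,3))
    (2;(2))
    (3;())
    (3;(1))
    (3;(1,1))
    (3;(2))


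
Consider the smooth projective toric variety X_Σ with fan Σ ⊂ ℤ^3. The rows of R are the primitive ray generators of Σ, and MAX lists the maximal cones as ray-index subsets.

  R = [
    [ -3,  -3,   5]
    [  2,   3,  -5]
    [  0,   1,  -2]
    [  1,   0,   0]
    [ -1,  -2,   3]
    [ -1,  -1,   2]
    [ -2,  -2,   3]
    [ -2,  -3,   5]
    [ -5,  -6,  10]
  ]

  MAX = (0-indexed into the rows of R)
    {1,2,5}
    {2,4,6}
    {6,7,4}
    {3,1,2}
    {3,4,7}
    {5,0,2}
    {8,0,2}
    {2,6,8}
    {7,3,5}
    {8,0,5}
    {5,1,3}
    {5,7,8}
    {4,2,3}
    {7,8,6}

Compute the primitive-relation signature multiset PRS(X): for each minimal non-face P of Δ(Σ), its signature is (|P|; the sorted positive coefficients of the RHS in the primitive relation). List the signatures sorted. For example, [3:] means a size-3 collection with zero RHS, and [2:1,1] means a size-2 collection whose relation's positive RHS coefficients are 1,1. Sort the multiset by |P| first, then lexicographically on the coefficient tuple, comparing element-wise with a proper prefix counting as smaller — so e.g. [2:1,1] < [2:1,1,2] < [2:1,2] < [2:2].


The 17 primitive collections of Σ (r=9, n=3):

  P = {1,7}:  v_{1} + v_{7} = 0  ⇒ sig = [2:]
  P = {0,3}:  v_{0} + v_{3} = v_{7}  ⇒ sig = [2:1]
  P = {0,7}:  v_{0} + v_{7} = v_{8}  ⇒ sig = [2:1]
  P = {1,6}:  v_{1} + v_{6} = v_{2}  ⇒ sig = [2:1]
  P = {1,8}:  v_{1} + v_{8} = v_{0}  ⇒ sig = [2:1]
  P = {2,7}:  v_{2} + v_{7} = v_{6}  ⇒ sig = [2:1]
  P = {3,6}:  v_{3} + v_{6} = v_{4}  ⇒ sig = [2:1]
  P = {4,5}:  v_{4} + v_{5} = v_{7}  ⇒ sig = [2:1]
  P = {5,6}:  v_{5} + v_{6} = v_{0}  ⇒ sig = [2:1]
  P = {0,1}:  v_{0} + v_{1} = v_{2} + v_{5}  ⇒ sig = [2:1,1]
  P = {0,4}:  v_{0} + v_{4} = v_{6} + v_{7}  ⇒ sig = [2:1,1]
  P = {0,6}:  v_{0} + v_{6} = v_{2} + v_{8}  ⇒ sig = [2:1,1]
  P = {1,4}:  v_{1} + v_{4} = v_{2} + v_{3}  ⇒ sig = [2:1,1]
  P = {4,8}:  v_{4} + v_{8} = v_{6} + 2·v_{7}  ⇒ sig = [2:1,2]
  P = {3,8}:  v_{3} + v_{8} = 2·v_{7}  ⇒ sig = [2:2]
  P = {2,3,5}:  v_{2} + v_{3} + v_{5} = 0  ⇒ sig = [3:]
  P = {2,5,8}:  v_{2} + v_{5} + v_{8} = 2·v_{0}  ⇒ sig = [3:2]

Sorted signature multiset PRS(X):
{ [2:],  [2:1] ×8,  [2:1,1] ×4,  [2:1,2],  [2:2],  [3:],  [3:2] }


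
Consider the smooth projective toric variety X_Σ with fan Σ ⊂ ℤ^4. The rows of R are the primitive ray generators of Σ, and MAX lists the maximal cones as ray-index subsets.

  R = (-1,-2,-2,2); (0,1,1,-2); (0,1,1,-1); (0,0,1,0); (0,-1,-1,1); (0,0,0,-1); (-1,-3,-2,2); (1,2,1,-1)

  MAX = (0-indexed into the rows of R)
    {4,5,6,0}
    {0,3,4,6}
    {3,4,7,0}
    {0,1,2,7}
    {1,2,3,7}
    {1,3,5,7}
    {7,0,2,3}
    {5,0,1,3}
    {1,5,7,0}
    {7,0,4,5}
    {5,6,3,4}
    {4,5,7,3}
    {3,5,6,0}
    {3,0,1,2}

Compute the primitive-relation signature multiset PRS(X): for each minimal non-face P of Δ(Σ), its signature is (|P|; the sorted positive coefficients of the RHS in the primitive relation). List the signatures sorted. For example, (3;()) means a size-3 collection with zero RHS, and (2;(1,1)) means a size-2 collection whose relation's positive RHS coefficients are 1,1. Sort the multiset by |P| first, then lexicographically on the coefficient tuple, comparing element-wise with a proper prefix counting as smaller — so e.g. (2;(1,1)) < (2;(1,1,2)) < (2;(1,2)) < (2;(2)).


9 minimal non-faces of Δ(Σ) (on 8 rays):

  P = {2,4}:  v_{2} + v_{4} = 0 — sig = (2;())
  P = {1,4}:  v_{1} + v_{4} = v_{5} — sig = (2;(1))
  P = {2,5}:  v_{2} + v_{5} = v_{1} — sig = (2;(1))
  P = {6,7}:  v_{6} + v_{7} = v_{4} — sig = (2;(1))
  P = {2,6}:  v_{2} + v_{6} = v_{0} + v_{3} + v_{5} — sig = (2;(1,1,1))
  P = {1,6}:  v_{1} + v_{6} = v_{0} + v_{3} + 2·v_{5} — sig = (2;(1,1,2))
  P = {0,3,5,7}:  v_{0} + v_{3} + v_{5} + v_{7} = 0 — sig = (4;())
  P = {0,1,3,7}:  v_{0} + v_{1} + v_{3} + v_{7} = v_{2} — sig = (4;(1))
  P = {0,3,4,5}:  v_{0} + v_{3} + v_{4} + v_{5} = v_{6} — sig = (4;(1))

so the primitive-relation signature multiset is
{ (2;()),  (2;(1)) ×3,  (2;(1,1,1)),  (2;(1,1,2)),  (4;()),  (4;(1)) ×2 }


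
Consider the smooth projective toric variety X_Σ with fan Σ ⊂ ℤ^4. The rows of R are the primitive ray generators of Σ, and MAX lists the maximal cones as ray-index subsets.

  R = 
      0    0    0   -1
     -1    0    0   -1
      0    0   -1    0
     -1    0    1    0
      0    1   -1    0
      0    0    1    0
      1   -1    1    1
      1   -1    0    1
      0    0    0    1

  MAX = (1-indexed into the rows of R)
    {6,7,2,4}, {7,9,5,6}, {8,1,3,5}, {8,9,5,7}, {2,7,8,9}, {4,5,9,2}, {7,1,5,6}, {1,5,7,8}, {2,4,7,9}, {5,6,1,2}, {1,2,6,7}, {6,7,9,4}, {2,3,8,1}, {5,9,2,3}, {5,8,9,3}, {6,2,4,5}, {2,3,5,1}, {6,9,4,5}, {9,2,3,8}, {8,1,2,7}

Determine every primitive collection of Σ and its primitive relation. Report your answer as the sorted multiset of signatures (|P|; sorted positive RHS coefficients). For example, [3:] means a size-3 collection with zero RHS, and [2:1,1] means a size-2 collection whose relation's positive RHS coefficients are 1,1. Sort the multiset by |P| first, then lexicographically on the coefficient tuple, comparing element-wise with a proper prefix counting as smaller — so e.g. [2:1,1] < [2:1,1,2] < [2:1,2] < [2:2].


11 collections generate NE(X_Σ); each relation:

  • {1,9}:  v_{1} + v_{9} = 0  →  sig = [2:]
  • {3,6}:  v_{3} + v_{6} = 0  →  sig = [2:]
  • {3,7}:  v_{3} + v_{7} = v_{8}  →  sig = [2:1]
  • {6,8}:  v_{6} + v_{8} = v_{7}  →  sig = [2:1]
  • {1,4}:  v_{1} + v_{4} = v_{2} + v_{6}  →  sig = [2:1,1]
  • {3,4}:  v_{3} + v_{4} = v_{2} + v_{9}  →  sig = [2:1,1]
  • {4,8}:  v_{4} + v_{8} = v_{2} + v_{7} + v_{9}  →  sig = [2:1,1,1]
  • {2,5,7}:  v_{2} + v_{5} + v_{7} = 0  →  sig = [3:]
  • {2,5,8}:  v_{2} + v_{5} + v_{8} = v_{3}  →  sig = [3:1]
  • {2,6,9}:  v_{2} + v_{6} + v_{9} = v_{4}  →  sig = [3:1]
  • {4,5,7}:  v_{4} + v_{5} + v_{7} = v_{6} + v_{9}  →  sig = [3:1,1]

Signatures (|P|; sorted positive RHS coefficients), sorted:
    |P|=2: 7 collections, coeffs (), (), (1), (1), (1,1), (1,1), (1,1,1)
    |P|=3: 4 collections, coeffs (), (1), (1), (1,1)


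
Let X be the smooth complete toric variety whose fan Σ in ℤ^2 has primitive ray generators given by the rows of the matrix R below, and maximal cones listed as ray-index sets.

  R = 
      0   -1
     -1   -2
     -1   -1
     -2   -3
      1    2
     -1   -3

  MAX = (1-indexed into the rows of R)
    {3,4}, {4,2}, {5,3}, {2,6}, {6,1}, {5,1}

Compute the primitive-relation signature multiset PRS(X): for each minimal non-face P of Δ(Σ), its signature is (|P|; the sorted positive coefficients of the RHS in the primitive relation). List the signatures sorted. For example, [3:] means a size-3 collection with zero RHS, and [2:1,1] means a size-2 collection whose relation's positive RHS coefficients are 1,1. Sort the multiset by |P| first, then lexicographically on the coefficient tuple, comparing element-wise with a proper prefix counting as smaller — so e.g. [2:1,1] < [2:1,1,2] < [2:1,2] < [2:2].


The 9 primitive collections of Σ (r=6, n=2):

  • {2,5}:  v_{2} + v_{5} = 0 ; sig = [2:]
  • {1,2}:  v_{1} + v_{2} = v_{6} ; sig = [2:1]
  • {1,3}:  v_{1} + v_{3} = v_{2} ; sig = [2:1]
  • {2,3}:  v_{2} + v_{3} = v_{4} ; sig = [2:1]
  • {4,5}:  v_{4} + v_{5} = v_{3} ; sig = [2:1]
  • {5,6}:  v_{5} + v_{6} = v_{1} ; sig = [2:1]
  • {1,4}:  v_{1} + v_{4} = 2·v_{2} ; sig = [2:2]
  • {3,6}:  v_{3} + v_{6} = 2·v_{2} ; sig = [2:2]
  • {4,6}:  v_{4} + v_{6} = 3·v_{2} ; sig = [2:3]

so the primitive-relation signature multiset is
{ [2:],  [2:1] ×5,  [2:2] ×2,  [2:3] }


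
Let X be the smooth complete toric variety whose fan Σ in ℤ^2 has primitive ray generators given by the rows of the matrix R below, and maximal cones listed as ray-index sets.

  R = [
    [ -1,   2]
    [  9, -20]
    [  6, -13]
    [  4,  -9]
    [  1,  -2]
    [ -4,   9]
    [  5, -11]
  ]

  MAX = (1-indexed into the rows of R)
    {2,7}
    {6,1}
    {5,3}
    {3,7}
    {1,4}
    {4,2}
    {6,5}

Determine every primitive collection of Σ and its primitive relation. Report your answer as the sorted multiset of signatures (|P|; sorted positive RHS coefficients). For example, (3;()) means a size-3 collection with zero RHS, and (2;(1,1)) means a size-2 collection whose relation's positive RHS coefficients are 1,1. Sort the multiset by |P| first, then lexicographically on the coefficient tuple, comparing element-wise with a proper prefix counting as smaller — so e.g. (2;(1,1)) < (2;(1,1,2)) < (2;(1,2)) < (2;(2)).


Primitive collections (14):

  P={1,5}:  v_{1} + v_{5} = 0  ⟹  sig = (2;())
  P={4,6}:  v_{4} + v_{6} = 0  ⟹  sig = (2;())
  P={1,3}:  v_{1} + v_{3} = v_{7}  ⟹  sig = (2;(1))
  P={1,7}:  v_{1} + v_{7} = v_{4}  ⟹  sig = (2;(1))
  P={2,6}:  v_{2} + v_{6} = v_{7}  ⟹  sig = (2;(1))
  P={4,5}:  v_{4} + v_{5} = v_{7}  ⟹  sig = (2;(1))
  P={4,7}:  v_{4} + v_{7} = v_{2}  ⟹  sig = (2;(1))
  P={5,7}:  v_{5} + v_{7} = v_{3}  ⟹  sig = (2;(1))
  P={6,7}:  v_{6} + v_{7} = v_{5}  ⟹  sig = (2;(1))
  P={1,2}:  v_{1} + v_{2} = 2·v_{4}  ⟹  sig = (2;(2))
  P={2,5}:  v_{2} + v_{5} = 2·v_{7}  ⟹  sig = (2;(2))
  P={3,4}:  v_{3} + v_{4} = 2·v_{7}  ⟹  sig = (2;(2))
  P={3,6}:  v_{3} + v_{6} = 2·v_{5}  ⟹  sig = (2;(2))
  P={2,3}:  v_{2} + v_{3} = 3·v_{7}  ⟹  sig = (2;(3))

Sorted signature multiset PRS(X):
    (2;())
    (2;())
    (2;(1))
    (2;(1))
    (2;(1))
    (2;(1))
    (2;(1))
    (2;(1))
    (2;(1))
    (2;(2))
    (2;(2))
    (2;(2))
    (2;(2))
    (2;(3))


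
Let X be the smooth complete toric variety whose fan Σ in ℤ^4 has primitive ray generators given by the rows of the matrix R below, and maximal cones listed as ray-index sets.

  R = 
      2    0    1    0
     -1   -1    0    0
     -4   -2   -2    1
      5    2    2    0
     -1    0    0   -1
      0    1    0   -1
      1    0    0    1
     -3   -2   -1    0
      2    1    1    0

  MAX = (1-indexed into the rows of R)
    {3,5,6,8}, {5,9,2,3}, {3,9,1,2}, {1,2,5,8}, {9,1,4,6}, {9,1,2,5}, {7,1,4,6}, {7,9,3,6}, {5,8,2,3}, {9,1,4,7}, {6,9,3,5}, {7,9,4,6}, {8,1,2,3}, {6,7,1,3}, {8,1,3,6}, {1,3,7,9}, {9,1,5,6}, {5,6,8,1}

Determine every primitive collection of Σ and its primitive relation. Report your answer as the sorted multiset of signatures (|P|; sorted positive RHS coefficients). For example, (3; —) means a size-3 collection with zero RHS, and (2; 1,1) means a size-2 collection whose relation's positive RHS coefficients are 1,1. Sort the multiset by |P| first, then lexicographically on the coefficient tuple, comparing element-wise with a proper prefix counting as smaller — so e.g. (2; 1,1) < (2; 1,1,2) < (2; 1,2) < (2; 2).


12 collections generate NE(X_Σ); each relation:

  P={5,7}:  v_{5} + v_{7} = 0  ⇒ sig = (2; —)
  P={2,6}:  v_{2} + v_{6} = v_{5}  ⇒ sig = (2; 1)
  P={3,4}:  v_{3} + v_{4} = v_{7}  ⇒ sig = (2; 1)
  P={4,8}:  v_{4} + v_{8} = v_{1}  ⇒ sig = (2; 1)
  P={8,9}:  v_{8} + v_{9} = v_{2}  ⇒ sig = (2; 1)
  P={2,4}:  v_{2} + v_{4} = v_{1} + v_{9}  ⇒ sig = (2; 1,1)
  P={7,8}:  v_{7} + v_{8} = v_{1} + v_{3}  ⇒ sig = (2; 1,1)
  P={2,7}:  v_{2} + v_{7} = v_{1} + v_{3} + v_{9}  ⇒ sig = (2; 1,1,1)
  P={4,5}:  v_{4} + v_{5} = v_{1} + v_{6} + v_{9}  ⇒ sig = (2; 1,1,1)
  P={1,3,5}:  v_{1} + v_{3} + v_{5} = v_{8}  ⇒ sig = (3; 1)
  P={1,3,6,9}:  v_{1} + v_{3} + v_{6} + v_{9} = 0  ⇒ sig = (4; —)
  P={1,6,7,9}:  v_{1} + v_{6} + v_{7} + v_{9} = v_{4}  ⇒ sig = (4; 1)

Hence PRS(X_Σ) =
[(2; —), (2; 1), (2; 1), (2; 1), (2; 1), (2; 1,1), (2; 1,1), (2; 1,1,1), (2; 1,1,1), (3; 1), (4; —), (4; 1)]


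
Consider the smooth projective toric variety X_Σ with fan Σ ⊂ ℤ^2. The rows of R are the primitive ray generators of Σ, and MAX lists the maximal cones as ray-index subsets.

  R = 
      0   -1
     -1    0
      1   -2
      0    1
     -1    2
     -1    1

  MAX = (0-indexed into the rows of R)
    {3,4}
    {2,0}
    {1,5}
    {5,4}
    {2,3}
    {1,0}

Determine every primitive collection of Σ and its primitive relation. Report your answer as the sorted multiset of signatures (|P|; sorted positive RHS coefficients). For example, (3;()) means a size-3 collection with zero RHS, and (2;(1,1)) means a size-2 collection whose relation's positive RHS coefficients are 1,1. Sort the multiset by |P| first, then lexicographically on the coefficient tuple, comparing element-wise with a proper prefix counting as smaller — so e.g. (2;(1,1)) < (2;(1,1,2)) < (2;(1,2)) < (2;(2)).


9 collections generate NE(X_Σ); each relation:

  P = {0,3}:  v_{0} + v_{3} = 0  ⇒ sig = (2;())
  P = {2,4}:  v_{2} + v_{4} = 0  ⇒ sig = (2;())
  P = {0,4}:  v_{0} + v_{4} = v_{5}  ⇒ sig = (2;(1))
  P = {0,5}:  v_{0} + v_{5} = v_{1}  ⇒ sig = (2;(1))
  P = {1,3}:  v_{1} + v_{3} = v_{5}  ⇒ sig = (2;(1))
  P = {2,5}:  v_{2} + v_{5} = v_{0}  ⇒ sig = (2;(1))
  P = {3,5}:  v_{3} + v_{5} = v_{4}  ⇒ sig = (2;(1))
  P = {1,2}:  v_{1} + v_{2} = 2·v_{0}  ⇒ sig = (2;(2))
  P = {1,4}:  v_{1} + v_{4} = 2·v_{5}  ⇒ sig = (2;(2))

Sorted signature multiset PRS(X):
    (2;())
    (2;())
    (2;(1))
    (2;(1))
    (2;(1))
    (2;(1))
    (2;(1))
    (2;(2))
    (2;(2))


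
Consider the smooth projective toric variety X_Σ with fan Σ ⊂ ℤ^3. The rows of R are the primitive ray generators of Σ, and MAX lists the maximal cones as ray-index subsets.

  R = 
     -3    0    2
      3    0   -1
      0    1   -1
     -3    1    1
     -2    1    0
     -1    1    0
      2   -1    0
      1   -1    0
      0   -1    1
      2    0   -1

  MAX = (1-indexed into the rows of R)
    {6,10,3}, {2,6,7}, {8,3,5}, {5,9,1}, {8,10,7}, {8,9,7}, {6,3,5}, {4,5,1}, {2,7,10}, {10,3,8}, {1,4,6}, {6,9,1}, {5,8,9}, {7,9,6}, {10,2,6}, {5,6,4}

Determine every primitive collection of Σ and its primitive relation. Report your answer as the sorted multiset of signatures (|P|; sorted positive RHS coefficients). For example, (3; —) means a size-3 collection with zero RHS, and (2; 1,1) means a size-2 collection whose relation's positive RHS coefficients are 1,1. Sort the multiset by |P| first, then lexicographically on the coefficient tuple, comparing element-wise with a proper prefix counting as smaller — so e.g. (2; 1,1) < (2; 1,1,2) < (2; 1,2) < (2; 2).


|primitive collections| = 24. Relations:

  • {3,9}:  v_{3} + v_{9} = 0 ; sig = (2; —)
  • {5,7}:  v_{5} + v_{7} = 0 ; sig = (2; —)
  • {6,8}:  v_{6} + v_{8} = 0 ; sig = (2; —)
  • {1,3}:  v_{1} + v_{3} = v_{4} ; sig = (2; 1)
  • {3,7}:  v_{3} + v_{7} = v_{10} ; sig = (2; 1)
  • {4,9}:  v_{4} + v_{9} = v_{1} ; sig = (2; 1)
  • {4,10}:  v_{4} + v_{10} = v_{6} ; sig = (2; 1)
  • {5,10}:  v_{5} + v_{10} = v_{3} ; sig = (2; 1)
  • {9,10}:  v_{9} + v_{10} = v_{7} ; sig = (2; 1)
  • {1,10}:  v_{1} + v_{10} = v_{6} + v_{9} ; sig = (2; 1,1)
  • {2,5}:  v_{2} + v_{5} = v_{6} + v_{10} ; sig = (2; 1,1)
  • {2,8}:  v_{2} + v_{8} = v_{7} + v_{10} ; sig = (2; 1,1)
  • {3,4}:  v_{3} + v_{4} = v_{5} + v_{6} ; sig = (2; 1,1)
  • {4,7}:  v_{4} + v_{7} = v_{6} + v_{9} ; sig = (2; 1,1)
  • {4,8}:  v_{4} + v_{8} = v_{5} + v_{9} ; sig = (2; 1,1)
  • {1,2}:  v_{1} + v_{2} = 2·v_{6} + v_{7} + v_{9} ; sig = (2; 1,1,2)
  • {1,7}:  v_{1} + v_{7} = v_{6} + 2·v_{9} ; sig = (2; 1,2)
  • {1,8}:  v_{1} + v_{8} = v_{5} + 2·v_{9} ; sig = (2; 1,2)
  • {2,3}:  v_{2} + v_{3} = v_{6} + 2·v_{10} ; sig = (2; 1,2)
  • {2,4}:  v_{2} + v_{4} = 2·v_{6} + v_{7} ; sig = (2; 1,2)
  • {2,9}:  v_{2} + v_{9} = v_{6} + 2·v_{7} ; sig = (2; 1,2)
  • {5,6,9}:  v_{5} + v_{6} + v_{9} = v_{4} ; sig = (3; 1)
  • {6,7,10}:  v_{6} + v_{7} + v_{10} = v_{2} ; sig = (3; 1)
  • {1,5,6}:  v_{1} + v_{5} + v_{6} = 2·v_{4} ; sig = (3; 2)

Hence PRS(X_Σ) =
    |P|=2: 21 collections, coeffs (), (), (), (1), (1), (1), (1), (1), (1), (1,1), (1,1), (1,1), (1,1), (1,1), (1,1), (1,1,2), (1,2), (1,2), (1,2), (1,2), (1,2)
    |P|=3: 3 collections, coeffs (1), (1), (2)


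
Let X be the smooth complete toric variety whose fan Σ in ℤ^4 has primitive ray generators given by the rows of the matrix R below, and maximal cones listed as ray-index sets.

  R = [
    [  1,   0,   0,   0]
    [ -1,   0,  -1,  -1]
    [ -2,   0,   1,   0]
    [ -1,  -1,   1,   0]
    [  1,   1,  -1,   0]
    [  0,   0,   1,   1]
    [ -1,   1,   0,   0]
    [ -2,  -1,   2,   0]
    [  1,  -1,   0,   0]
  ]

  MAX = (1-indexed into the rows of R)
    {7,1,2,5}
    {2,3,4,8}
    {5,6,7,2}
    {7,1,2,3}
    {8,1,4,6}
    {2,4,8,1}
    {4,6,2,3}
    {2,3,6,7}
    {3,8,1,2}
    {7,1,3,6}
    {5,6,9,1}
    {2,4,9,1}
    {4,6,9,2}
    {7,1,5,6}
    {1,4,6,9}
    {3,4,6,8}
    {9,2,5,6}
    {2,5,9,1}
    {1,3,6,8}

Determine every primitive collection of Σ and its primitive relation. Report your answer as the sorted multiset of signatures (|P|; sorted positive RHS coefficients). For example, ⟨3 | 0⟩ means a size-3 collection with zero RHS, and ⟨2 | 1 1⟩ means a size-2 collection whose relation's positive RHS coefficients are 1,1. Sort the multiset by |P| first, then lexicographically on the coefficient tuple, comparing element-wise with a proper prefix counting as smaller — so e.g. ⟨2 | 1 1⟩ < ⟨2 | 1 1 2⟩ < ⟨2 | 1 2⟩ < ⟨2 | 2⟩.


Primitive collections (11):

  {4,5}:  v_{4} + v_{5} = 0  ⟹  sig = ⟨2 | 0⟩
  {7,9}:  v_{7} + v_{9} = 0  ⟹  sig = ⟨2 | 0⟩
  {3,5}:  v_{3} + v_{5} = v_{7}  ⟹  sig = ⟨2 | 1⟩
  {3,9}:  v_{3} + v_{9} = v_{4}  ⟹  sig = ⟨2 | 1⟩
  {4,7}:  v_{4} + v_{7} = v_{3}  ⟹  sig = ⟨2 | 1⟩
  {5,8}:  v_{5} + v_{8} = v_{1} + v_{3}  ⟹  sig = ⟨2 | 1 1⟩
  {7,8}:  v_{7} + v_{8} = v_{1} + 2·v_{3}  ⟹  sig = ⟨2 | 1 2⟩
  {8,9}:  v_{8} + v_{9} = v_{1} + 2·v_{4}  ⟹  sig = ⟨2 | 1 2⟩
  {1,2,6}:  v_{1} + v_{2} + v_{6} = 0  ⟹  sig = ⟨3 | 0⟩
  {1,3,4}:  v_{1} + v_{3} + v_{4} = v_{8}  ⟹  sig = ⟨3 | 1⟩
  {2,6,8}:  v_{2} + v_{6} + v_{8} = v_{3} + v_{4}  ⟹  sig = ⟨3 | 1 1⟩

Hence PRS(X_Σ) =
{ ⟨2 | 0⟩ ×2,  ⟨2 | 1⟩ ×3,  ⟨2 | 1 1⟩,  ⟨2 | 1 2⟩ ×2,  ⟨3 | 0⟩,  ⟨3 | 1⟩,  ⟨3 | 1 1⟩ }


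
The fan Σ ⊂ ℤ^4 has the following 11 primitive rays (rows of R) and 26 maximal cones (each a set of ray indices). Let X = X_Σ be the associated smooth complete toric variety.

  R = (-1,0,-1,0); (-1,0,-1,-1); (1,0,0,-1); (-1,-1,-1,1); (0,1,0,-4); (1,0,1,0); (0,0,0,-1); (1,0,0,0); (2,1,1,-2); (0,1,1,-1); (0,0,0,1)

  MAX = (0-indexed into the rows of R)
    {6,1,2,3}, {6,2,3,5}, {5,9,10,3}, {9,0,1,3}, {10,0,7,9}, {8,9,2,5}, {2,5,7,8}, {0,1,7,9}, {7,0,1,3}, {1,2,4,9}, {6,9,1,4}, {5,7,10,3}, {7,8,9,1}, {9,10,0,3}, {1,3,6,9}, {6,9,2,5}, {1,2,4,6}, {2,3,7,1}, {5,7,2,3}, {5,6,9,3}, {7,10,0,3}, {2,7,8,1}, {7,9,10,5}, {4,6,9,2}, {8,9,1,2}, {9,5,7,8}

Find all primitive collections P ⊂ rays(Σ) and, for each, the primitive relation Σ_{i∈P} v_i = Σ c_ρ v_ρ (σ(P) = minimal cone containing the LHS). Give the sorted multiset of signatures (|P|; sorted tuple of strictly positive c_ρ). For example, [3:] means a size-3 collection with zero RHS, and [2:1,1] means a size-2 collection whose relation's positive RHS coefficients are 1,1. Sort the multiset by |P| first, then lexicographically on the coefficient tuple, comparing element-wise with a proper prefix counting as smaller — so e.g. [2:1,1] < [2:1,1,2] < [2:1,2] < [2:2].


The 22 primitive collections of Σ (r=11, n=4):

  P={0,5}:  v_{0} + v_{5} = 0  ⇒ sig = [2:]
  P={6,10}:  v_{6} + v_{10} = 0  ⇒ sig = [2:]
  P={0,6}:  v_{0} + v_{6} = v_{1}  ⇒ sig = [2:1]
  P={1,5}:  v_{1} + v_{5} = v_{6}  ⇒ sig = [2:1]
  P={1,10}:  v_{1} + v_{10} = v_{0}  ⇒ sig = [2:1]
  P={2,10}:  v_{2} + v_{10} = v_{7}  ⇒ sig = [2:1]
  P={3,8}:  v_{3} + v_{8} = v_{2}  ⇒ sig = [2:1]
  P={6,7}:  v_{6} + v_{7} = v_{2}  ⇒ sig = [2:1]
  P={0,2}:  v_{0} + v_{2} = v_{1} + v_{7}  ⇒ sig = [2:1,1]
  P={4,10}:  v_{4} + v_{10} = v_{1} + v_{2} + v_{9}  ⇒ sig = [2:1,1,1]
  P={0,4}:  v_{0} + v_{4} = 2·v_{1} + v_{2} + v_{9}  ⇒ sig = [2:1,1,2]
  P={0,8}:  v_{0} + v_{8} = v_{1} + 2·v_{7} + v_{9}  ⇒ sig = [2:1,1,2]
  P={4,5}:  v_{4} + v_{5} = v_{2} + 2·v_{6} + v_{9}  ⇒ sig = [2:1,1,2]
  P={4,7}:  v_{4} + v_{7} = v_{1} + 2·v_{2} + v_{9}  ⇒ sig = [2:1,1,2]
  P={3,4}:  v_{3} + v_{4} = v_{1} + 2·v_{6}  ⇒ sig = [2:1,2]
  P={6,8}:  v_{6} + v_{8} = 2·v_{2} + v_{9}  ⇒ sig = [2:1,2]
  P={8,10}:  v_{8} + v_{10} = 2·v_{7} + v_{9}  ⇒ sig = [2:1,2]
  P={4,8}:  v_{4} + v_{8} = v_{1} + 3·v_{2} + 2·v_{9}  ⇒ sig = [2:1,2,3]
  P={3,7,9}:  v_{3} + v_{7} + v_{9} = 0  ⇒ sig = [3:]
  P={2,3,9}:  v_{2} + v_{3} + v_{9} = v_{6}  ⇒ sig = [3:1]
  P={2,7,9}:  v_{2} + v_{7} + v_{9} = v_{8}  ⇒ sig = [3:1]
  P={1,2,6,9}:  v_{1} + v_{2} + v_{6} + v_{9} = v_{4}  ⇒ sig = [4:1]

so the primitive-relation signature multiset is
    [2:]
    [2:]
    [2:1]
    [2:1]
    [2:1]
    [2:1]
    [2:1]
    [2:1]
    [2:1,1]
    [2:1,1,1]
    [2:1,1,2]
    [2:1,1,2]
    [2:1,1,2]
    [2:1,1,2]
    [2:1,2]
    [2:1,2]
    [2:1,2]
    [2:1,2,3]
    [3:]
    [3:1]
    [3:1]
    [4:1]


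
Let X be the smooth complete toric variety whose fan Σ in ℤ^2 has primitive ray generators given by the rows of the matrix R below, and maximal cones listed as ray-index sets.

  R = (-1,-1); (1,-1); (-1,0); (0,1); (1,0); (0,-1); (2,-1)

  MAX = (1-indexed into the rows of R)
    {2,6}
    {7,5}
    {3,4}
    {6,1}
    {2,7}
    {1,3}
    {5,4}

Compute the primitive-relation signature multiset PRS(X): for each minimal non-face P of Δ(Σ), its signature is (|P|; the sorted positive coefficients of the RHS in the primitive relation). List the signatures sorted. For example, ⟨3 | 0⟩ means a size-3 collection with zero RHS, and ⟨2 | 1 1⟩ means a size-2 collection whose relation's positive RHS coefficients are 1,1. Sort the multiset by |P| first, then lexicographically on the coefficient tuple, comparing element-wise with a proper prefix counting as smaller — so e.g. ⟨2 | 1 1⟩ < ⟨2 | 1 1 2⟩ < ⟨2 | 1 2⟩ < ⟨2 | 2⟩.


|primitive collections| = 14. Relations:

  {3,5}:  v_{3} + v_{5} = 0  ⇒ sig = ⟨2 | 0⟩
  {4,6}:  v_{4} + v_{6} = 0  ⇒ sig = ⟨2 | 0⟩
  {1,4}:  v_{1} + v_{4} = v_{3}  ⇒ sig = ⟨2 | 1⟩
  {1,5}:  v_{1} + v_{5} = v_{6}  ⇒ sig = ⟨2 | 1⟩
  {2,3}:  v_{2} + v_{3} = v_{6}  ⇒ sig = ⟨2 | 1⟩
  {2,4}:  v_{2} + v_{4} = v_{5}  ⇒ sig = ⟨2 | 1⟩
  {2,5}:  v_{2} + v_{5} = v_{7}  ⇒ sig = ⟨2 | 1⟩
  {3,6}:  v_{3} + v_{6} = v_{1}  ⇒ sig = ⟨2 | 1⟩
  {3,7}:  v_{3} + v_{7} = v_{2}  ⇒ sig = ⟨2 | 1⟩
  {5,6}:  v_{5} + v_{6} = v_{2}  ⇒ sig = ⟨2 | 1⟩
  {1,7}:  v_{1} + v_{7} = v_{2} + v_{6}  ⇒ sig = ⟨2 | 1 1⟩
  {1,2}:  v_{1} + v_{2} = 2·v_{6}  ⇒ sig = ⟨2 | 2⟩
  {4,7}:  v_{4} + v_{7} = 2·v_{5}  ⇒ sig = ⟨2 | 2⟩
  {6,7}:  v_{6} + v_{7} = 2·v_{2}  ⇒ sig = ⟨2 | 2⟩

Hence PRS(X_Σ) =
[⟨2 | 0⟩, ⟨2 | 0⟩, ⟨2 | 1⟩, ⟨2 | 1⟩, ⟨2 | 1⟩, ⟨2 | 1⟩, ⟨2 | 1⟩, ⟨2 | 1⟩, ⟨2 | 1⟩, ⟨2 | 1⟩, ⟨2 | 1 1⟩, ⟨2 | 2⟩, ⟨2 | 2⟩, ⟨2 | 2⟩]


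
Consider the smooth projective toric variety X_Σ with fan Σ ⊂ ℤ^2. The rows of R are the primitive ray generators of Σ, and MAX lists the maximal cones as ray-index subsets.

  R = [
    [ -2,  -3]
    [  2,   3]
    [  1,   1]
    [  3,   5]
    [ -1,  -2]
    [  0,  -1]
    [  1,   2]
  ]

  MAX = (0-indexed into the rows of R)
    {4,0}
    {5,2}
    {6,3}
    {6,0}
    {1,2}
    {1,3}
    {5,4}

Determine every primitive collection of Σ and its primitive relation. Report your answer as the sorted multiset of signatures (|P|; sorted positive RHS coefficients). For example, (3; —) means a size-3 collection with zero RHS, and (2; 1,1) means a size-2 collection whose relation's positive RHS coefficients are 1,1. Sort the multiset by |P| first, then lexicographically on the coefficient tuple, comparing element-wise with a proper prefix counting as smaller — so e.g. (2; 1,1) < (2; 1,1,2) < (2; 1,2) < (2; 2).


14 collections generate NE(X_Σ); each relation:

  {0,1}:  v_{0} + v_{1} = 0  →  sig = (2; —)
  {4,6}:  v_{4} + v_{6} = 0  →  sig = (2; —)
  {0,2}:  v_{0} + v_{2} = v_{4}  →  sig = (2; 1)
  {0,3}:  v_{0} + v_{3} = v_{6}  →  sig = (2; 1)
  {1,4}:  v_{1} + v_{4} = v_{2}  →  sig = (2; 1)
  {1,6}:  v_{1} + v_{6} = v_{3}  →  sig = (2; 1)
  {2,4}:  v_{2} + v_{4} = v_{5}  →  sig = (2; 1)
  {2,6}:  v_{2} + v_{6} = v_{1}  →  sig = (2; 1)
  {3,4}:  v_{3} + v_{4} = v_{1}  →  sig = (2; 1)
  {5,6}:  v_{5} + v_{6} = v_{2}  →  sig = (2; 1)
  {3,5}:  v_{3} + v_{5} = v_{1} + v_{2}  →  sig = (2; 1,1)
  {0,5}:  v_{0} + v_{5} = 2·v_{4}  →  sig = (2; 2)
  {1,5}:  v_{1} + v_{5} = 2·v_{2}  →  sig = (2; 2)
  {2,3}:  v_{2} + v_{3} = 2·v_{1}  →  sig = (2; 2)

Signatures (|P|; sorted positive RHS coefficients), sorted:
[(2; —), (2; —), (2; 1), (2; 1), (2; 1), (2; 1), (2; 1), (2; 1), (2; 1), (2; 1), (2; 1,1), (2; 2), (2; 2), (2; 2)]


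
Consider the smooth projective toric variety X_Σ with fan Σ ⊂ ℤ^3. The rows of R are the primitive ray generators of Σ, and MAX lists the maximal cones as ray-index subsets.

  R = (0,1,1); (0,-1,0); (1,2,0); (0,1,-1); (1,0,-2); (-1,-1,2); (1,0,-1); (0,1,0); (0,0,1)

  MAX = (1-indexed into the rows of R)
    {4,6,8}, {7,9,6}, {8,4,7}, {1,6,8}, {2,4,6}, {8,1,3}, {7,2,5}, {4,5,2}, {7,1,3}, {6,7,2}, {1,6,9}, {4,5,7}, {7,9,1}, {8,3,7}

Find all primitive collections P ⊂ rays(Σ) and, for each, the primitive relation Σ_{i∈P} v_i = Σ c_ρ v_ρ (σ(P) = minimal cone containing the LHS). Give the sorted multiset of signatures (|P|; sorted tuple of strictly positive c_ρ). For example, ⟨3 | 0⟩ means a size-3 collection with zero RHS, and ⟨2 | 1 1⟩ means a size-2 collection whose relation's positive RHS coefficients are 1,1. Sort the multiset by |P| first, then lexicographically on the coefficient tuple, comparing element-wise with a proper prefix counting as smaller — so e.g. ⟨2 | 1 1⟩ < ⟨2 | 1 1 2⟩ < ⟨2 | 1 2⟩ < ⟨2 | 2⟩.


Σ has 20 primitive collections:

  P={2,8}:  v_{2} + v_{8} = 0  →  sig = ⟨2 | 0⟩
  P={1,2}:  v_{1} + v_{2} = v_{9}  →  sig = ⟨2 | 1⟩
  P={4,9}:  v_{4} + v_{9} = v_{8}  →  sig = ⟨2 | 1⟩
  P={5,6}:  v_{5} + v_{6} = v_{2}  →  sig = ⟨2 | 1⟩
  P={5,9}:  v_{5} + v_{9} = v_{7}  →  sig = ⟨2 | 1⟩
  P={8,9}:  v_{8} + v_{9} = v_{1}  →  sig = ⟨2 | 1⟩
  P={1,5}:  v_{1} + v_{5} = v_{7} + v_{8}  →  sig = ⟨2 | 1 1⟩
  P={2,3}:  v_{2} + v_{3} = v_{1} + v_{7}  →  sig = ⟨2 | 1 1⟩
  P={2,9}:  v_{2} + v_{9} = v_{6} + v_{7}  →  sig = ⟨2 | 1 1⟩
  P={3,6}:  v_{3} + v_{6} = v_{1} + v_{9}  →  sig = ⟨2 | 1 1⟩
  P={5,8}:  v_{5} + v_{8} = v_{4} + v_{7}  →  sig = ⟨2 | 1 1⟩
  P={3,9}:  v_{3} + v_{9} = 2·v_{1} + v_{7}  →  sig = ⟨2 | 1 2⟩
  P={3,4}:  v_{3} + v_{4} = v_{7} + 3·v_{8}  →  sig = ⟨2 | 1 3⟩
  P={1,4}:  v_{1} + v_{4} = 2·v_{8}  →  sig = ⟨2 | 2⟩
  P={3,5}:  v_{3} + v_{5} = 2·v_{7} + 2·v_{8}  →  sig = ⟨2 | 2 2⟩
  P={4,6,7}:  v_{4} + v_{6} + v_{7} = 0  →  sig = ⟨3 | 0⟩
  P={1,7,8}:  v_{1} + v_{7} + v_{8} = v_{3}  →  sig = ⟨3 | 1⟩
  P={2,4,7}:  v_{2} + v_{4} + v_{7} = v_{5}  →  sig = ⟨3 | 1⟩
  P={6,7,8}:  v_{6} + v_{7} + v_{8} = v_{9}  →  sig = ⟨3 | 1⟩
  P={1,6,7}:  v_{1} + v_{6} + v_{7} = 2·v_{9}  →  sig = ⟨3 | 2⟩

so the primitive-relation signature multiset is
{ ⟨2 | 0⟩,  ⟨2 | 1⟩ ×5,  ⟨2 | 1 1⟩ ×5,  ⟨2 | 1 2⟩,  ⟨2 | 1 3⟩,  ⟨2 | 2⟩,  ⟨2 | 2 2⟩,  ⟨3 | 0⟩,  ⟨3 | 1⟩ ×3,  ⟨3 | 2⟩ }


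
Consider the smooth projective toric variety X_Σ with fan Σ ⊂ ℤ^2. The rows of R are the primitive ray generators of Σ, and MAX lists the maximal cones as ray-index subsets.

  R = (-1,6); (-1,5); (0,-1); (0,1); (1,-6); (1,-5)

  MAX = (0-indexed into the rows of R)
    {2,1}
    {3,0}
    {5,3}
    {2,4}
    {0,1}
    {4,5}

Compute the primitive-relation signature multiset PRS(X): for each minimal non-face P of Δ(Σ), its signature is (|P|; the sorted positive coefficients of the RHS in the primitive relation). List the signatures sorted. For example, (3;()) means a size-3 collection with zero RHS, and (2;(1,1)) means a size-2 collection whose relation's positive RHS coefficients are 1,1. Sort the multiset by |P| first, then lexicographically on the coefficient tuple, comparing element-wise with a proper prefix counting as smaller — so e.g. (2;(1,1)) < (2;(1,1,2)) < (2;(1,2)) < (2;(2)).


9 minimal non-faces of Δ(Σ) (on 6 rays):

  P = {0,4}:  v_{0} + v_{4} = 0  ⇒ sig = (2;())
  P = {1,5}:  v_{1} + v_{5} = 0  ⇒ sig = (2;())
  P = {2,3}:  v_{2} + v_{3} = 0  ⇒ sig = (2;())
  P = {0,2}:  v_{0} + v_{2} = v_{1}  ⇒ sig = (2;(1))
  P = {0,5}:  v_{0} + v_{5} = v_{3}  ⇒ sig = (2;(1))
  P = {1,3}:  v_{1} + v_{3} = v_{0}  ⇒ sig = (2;(1))
  P = {1,4}:  v_{1} + v_{4} = v_{2}  ⇒ sig = (2;(1))
  P = {2,5}:  v_{2} + v_{5} = v_{4}  ⇒ sig = (2;(1))
  P = {3,4}:  v_{3} + v_{4} = v_{5}  ⇒ sig = (2;(1))

Hence PRS(X_Σ) =
    |P|=2: 9 collections, coeffs (), (), (), (1), (1), (1), (1), (1), (1)


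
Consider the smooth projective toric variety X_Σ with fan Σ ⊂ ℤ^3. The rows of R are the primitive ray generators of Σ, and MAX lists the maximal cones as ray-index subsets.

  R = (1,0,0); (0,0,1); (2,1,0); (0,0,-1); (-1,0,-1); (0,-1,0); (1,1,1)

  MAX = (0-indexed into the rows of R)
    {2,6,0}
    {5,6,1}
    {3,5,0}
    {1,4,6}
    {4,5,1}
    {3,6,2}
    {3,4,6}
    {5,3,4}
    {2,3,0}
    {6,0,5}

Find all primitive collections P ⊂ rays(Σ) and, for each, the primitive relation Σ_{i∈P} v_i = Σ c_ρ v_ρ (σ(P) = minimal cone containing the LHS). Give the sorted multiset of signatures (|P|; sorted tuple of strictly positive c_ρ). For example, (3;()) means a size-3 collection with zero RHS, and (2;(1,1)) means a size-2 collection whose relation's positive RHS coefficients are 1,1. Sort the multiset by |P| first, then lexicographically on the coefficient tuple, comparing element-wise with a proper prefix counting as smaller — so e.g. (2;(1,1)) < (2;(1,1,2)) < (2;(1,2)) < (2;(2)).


The 9 primitive collections of Σ (r=7, n=3):

  {1,3}:  v_{1} + v_{3} = 0  →  sig = (2;())
  {0,4}:  v_{0} + v_{4} = v_{3}  →  sig = (2;(1))
  {0,1}:  v_{0} + v_{1} = v_{5} + v_{6}  →  sig = (2;(1,1))
  {1,2}:  v_{1} + v_{2} = v_{0} + v_{6}  →  sig = (2;(1,1))
  {2,4}:  v_{2} + v_{4} = 2·v_{3} + v_{6}  →  sig = (2;(1,2))
  {2,5}:  v_{2} + v_{5} = 2·v_{0}  →  sig = (2;(2))
  {4,5,6}:  v_{4} + v_{5} + v_{6} = 0  →  sig = (3;())
  {0,3,6}:  v_{0} + v_{3} + v_{6} = v_{2}  →  sig = (3;(1))
  {3,5,6}:  v_{3} + v_{5} + v_{6} = v_{0}  →  sig = (3;(1))

so the primitive-relation signature multiset is
    (2;())
    (2;(1))
    (2;(1,1))
    (2;(1,1))
    (2;(1,2))
    (2;(2))
    (3;())
    (3;(1))
    (3;(1))


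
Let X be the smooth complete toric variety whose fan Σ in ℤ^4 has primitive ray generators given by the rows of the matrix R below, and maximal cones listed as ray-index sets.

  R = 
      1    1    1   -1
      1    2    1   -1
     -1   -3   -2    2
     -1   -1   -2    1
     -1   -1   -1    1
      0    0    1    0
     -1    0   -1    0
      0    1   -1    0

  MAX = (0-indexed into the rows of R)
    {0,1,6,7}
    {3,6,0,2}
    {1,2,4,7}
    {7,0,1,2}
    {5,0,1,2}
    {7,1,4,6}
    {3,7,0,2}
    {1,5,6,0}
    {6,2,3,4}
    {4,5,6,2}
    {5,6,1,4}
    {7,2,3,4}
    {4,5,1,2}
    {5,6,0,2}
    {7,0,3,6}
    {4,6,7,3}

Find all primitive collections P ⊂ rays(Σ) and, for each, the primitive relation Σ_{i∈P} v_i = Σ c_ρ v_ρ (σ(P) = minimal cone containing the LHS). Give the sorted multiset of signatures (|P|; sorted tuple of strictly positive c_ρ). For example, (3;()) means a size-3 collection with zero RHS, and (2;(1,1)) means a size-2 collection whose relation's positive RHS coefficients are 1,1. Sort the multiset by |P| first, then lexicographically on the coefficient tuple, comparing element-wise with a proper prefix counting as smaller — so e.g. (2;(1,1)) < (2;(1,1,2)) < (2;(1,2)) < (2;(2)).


6 collections generate NE(X_Σ); each relation:

  P = {0,4}:  v_{0} + v_{4} = 0  ⟹  sig = (2;())
  P = {1,3}:  v_{1} + v_{3} = v_{7}  ⟹  sig = (2;(1))
  P = {3,5}:  v_{3} + v_{5} = v_{4}  ⟹  sig = (2;(1))
  P = {5,7}:  v_{5} + v_{7} = v_{1} + v_{4}  ⟹  sig = (2;(1,1))
  P = {1,2,6}:  v_{1} + v_{2} + v_{6} = v_{3}  ⟹  sig = (3;(1))
  P = {2,6,7}:  v_{2} + v_{6} + v_{7} = 2·v_{3}  ⟹  sig = (3;(2))

Signatures (|P|; sorted positive RHS coefficients), sorted:
    (2;())
    (2;(1))
    (2;(1))
    (2;(1,1))
    (3;(1))
    (3;(2))


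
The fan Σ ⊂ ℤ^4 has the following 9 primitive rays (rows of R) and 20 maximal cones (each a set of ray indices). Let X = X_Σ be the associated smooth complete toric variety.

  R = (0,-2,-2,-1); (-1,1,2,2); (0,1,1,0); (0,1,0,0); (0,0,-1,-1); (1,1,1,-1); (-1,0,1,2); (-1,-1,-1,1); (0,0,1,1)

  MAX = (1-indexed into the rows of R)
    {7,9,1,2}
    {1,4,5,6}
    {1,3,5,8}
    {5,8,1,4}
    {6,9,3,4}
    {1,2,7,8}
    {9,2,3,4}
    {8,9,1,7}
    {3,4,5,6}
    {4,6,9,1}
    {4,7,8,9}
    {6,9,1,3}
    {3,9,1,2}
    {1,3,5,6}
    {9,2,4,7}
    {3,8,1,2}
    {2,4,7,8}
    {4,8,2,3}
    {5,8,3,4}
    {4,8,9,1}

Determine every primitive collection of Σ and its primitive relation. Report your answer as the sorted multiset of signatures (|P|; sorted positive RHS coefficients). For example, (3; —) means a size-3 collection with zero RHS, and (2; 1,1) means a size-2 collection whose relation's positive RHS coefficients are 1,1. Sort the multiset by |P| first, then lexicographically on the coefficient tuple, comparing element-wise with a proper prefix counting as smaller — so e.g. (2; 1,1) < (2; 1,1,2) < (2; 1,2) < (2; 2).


12 minimal non-faces of Δ(Σ) (on 9 rays):

  P = {5,9}:  v_{5} + v_{9} = 0 ; sig = (2; —)
  P = {6,8}:  v_{6} + v_{8} = 0 ; sig = (2; —)
  P = {3,7}:  v_{3} + v_{7} = v_{2} ; sig = (2; 1)
  P = {5,7}:  v_{5} + v_{7} = v_{3} + v_{8} ; sig = (2; 1,1)
  P = {6,7}:  v_{6} + v_{7} = v_{3} + v_{9} ; sig = (2; 1,1)
  P = {2,5}:  v_{2} + v_{5} = 2·v_{3} + v_{8} ; sig = (2; 1,2)
  P = {2,6}:  v_{2} + v_{6} = 2·v_{3} + v_{9} ; sig = (2; 1,2)
  P = {1,3,4}:  v_{1} + v_{3} + v_{4} = v_{5} ; sig = (3; 1)
  P = {1,4,7}:  v_{1} + v_{4} + v_{7} = v_{8} ; sig = (3; 1)
  P = {3,8,9}:  v_{3} + v_{8} + v_{9} = v_{7} ; sig = (3; 1)
  P = {1,2,4}:  v_{1} + v_{2} + v_{4} = v_{3} + v_{8} ; sig = (3; 1,1)
  P = {2,8,9}:  v_{2} + v_{8} + v_{9} = 2·v_{7} ; sig = (3; 2)

Hence PRS(X_Σ) =
[(2; —), (2; —), (2; 1), (2; 1,1), (2; 1,1), (2; 1,2), (2; 1,2), (3; 1), (3; 1), (3; 1), (3; 1,1), (3; 2)]
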